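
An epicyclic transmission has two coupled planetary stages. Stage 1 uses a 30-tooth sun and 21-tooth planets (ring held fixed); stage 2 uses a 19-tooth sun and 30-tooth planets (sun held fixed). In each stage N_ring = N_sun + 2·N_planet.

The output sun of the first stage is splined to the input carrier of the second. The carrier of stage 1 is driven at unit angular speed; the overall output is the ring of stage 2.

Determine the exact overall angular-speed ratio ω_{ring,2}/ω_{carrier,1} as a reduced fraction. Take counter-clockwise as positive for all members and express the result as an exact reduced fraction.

1666/395

Stage 1: N_ring = 30 + 2·21 = 72
Stage 1: 30(ω_s−ω_c) = −72(ω_r−ω_c),  ω_r=0, ω_c=1
Stage 1: ω_s = 1 − (72/30)(0−1) = 17/5
  ⇒ ω_s¹/ω_c¹ = 17/5
Stage 2: N_ring = 19 + 2·30 = 79
Stage 2: 19(ω_s−ω_c) = −79(ω_r−ω_c),  ω_s=0, ω_c=1
Stage 2: ω_r = 1 − (19/79)(0−1) = 98/79
  ⇒ ω_r²/ω_c² = 98/79
Coupling ω_c² = ω_s¹ ⇒ overall = 17/5 × 98/79 = 1666/395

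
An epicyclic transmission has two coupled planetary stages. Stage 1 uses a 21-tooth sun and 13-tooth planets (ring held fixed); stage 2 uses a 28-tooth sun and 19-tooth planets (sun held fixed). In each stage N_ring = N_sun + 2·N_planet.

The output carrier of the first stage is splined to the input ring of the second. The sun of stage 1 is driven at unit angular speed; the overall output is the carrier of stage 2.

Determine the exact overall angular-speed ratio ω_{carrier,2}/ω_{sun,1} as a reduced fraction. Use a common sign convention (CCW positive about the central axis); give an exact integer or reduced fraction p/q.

693/3196

Stage 1: N_ring = 21 + 2·13 = 47
Stage 1: 21(ω_s−ω_c) = −47(ω_r−ω_c),  ω_r=0, ω_s=1
Stage 1: 21(1−ω_c) = −47(0−ω_c)  ⇒  68ω_c = 21  ⇒  ω_c = 21/68
  ⇒ ω_c¹/ω_s¹ = 21/68
Stage 2: N_ring = 28 + 2·19 = 66
Stage 2: 28(ω_s−ω_c) = −66(ω_r−ω_c),  ω_s=0, ω_r=1
Stage 2: 28(0−ω_c) = −66(1−ω_c)  ⇒  94ω_c = 66  ⇒  ω_c = 33/47
  ⇒ ω_c²/ω_r² = 33/47
Coupling ω_r² = ω_c¹ ⇒ overall = 21/68 × 33/47 = 693/3196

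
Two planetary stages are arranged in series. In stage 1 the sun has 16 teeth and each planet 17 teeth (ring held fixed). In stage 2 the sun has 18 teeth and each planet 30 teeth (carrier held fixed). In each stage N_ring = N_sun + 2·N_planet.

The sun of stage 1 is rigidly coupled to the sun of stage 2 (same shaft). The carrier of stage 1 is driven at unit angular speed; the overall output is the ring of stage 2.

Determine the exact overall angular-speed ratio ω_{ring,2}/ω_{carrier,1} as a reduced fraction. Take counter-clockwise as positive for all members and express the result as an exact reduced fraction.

-99/104

Stage 1: N_ring = 16 + 2·17 = 50
Stage 1: 16(ω_s−ω_c) = −50(ω_r−ω_c),  ω_r=0, ω_c=1
Stage 1: ω_s = 1 − (50/16)(0−1) = 33/8
  ⇒ ω_s¹/ω_c¹ = 33/8
Stage 2: N_ring = 18 + 2·30 = 78
Stage 2: 18(ω_s−ω_c) = −78(ω_r−ω_c),  ω_c=0, ω_s=1
Stage 2: ω_r = 0 − (18/78)(1−0) = -3/13
  ⇒ ω_r²/ω_s² = -3/13
Coupling ω_s² = ω_s¹ ⇒ overall = 33/8 × -3/13 = -99/104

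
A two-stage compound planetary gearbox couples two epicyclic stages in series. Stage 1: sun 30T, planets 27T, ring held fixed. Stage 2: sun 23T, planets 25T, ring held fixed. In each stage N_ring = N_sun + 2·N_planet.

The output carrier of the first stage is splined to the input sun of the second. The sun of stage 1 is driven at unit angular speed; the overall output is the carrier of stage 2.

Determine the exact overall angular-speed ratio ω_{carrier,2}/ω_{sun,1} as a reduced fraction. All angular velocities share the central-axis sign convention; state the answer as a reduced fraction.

115/1824

Stage 1: N_ring = 30 + 2·27 = 84
Stage 1: 30(ω_s−ω_c) = −84(ω_r−ω_c),  ω_r=0, ω_s=1
Stage 1: 30(1−ω_c) = −84(0−ω_c)  ⇒  114ω_c = 30  ⇒  ω_c = 5/19
  ⇒ ω_c¹/ω_s¹ = 5/19
Stage 2: N_ring = 23 + 2·25 = 73
Stage 2: 23(ω_s−ω_c) = −73(ω_r−ω_c),  ω_r=0, ω_s=1
Stage 2: 23(1−ω_c) = −73(0−ω_c)  ⇒  96ω_c = 23  ⇒  ω_c = 23/96
  ⇒ ω_c²/ω_s² = 23/96
Coupling ω_s² = ω_c¹ ⇒ overall = 5/19 × 23/96 = 115/1824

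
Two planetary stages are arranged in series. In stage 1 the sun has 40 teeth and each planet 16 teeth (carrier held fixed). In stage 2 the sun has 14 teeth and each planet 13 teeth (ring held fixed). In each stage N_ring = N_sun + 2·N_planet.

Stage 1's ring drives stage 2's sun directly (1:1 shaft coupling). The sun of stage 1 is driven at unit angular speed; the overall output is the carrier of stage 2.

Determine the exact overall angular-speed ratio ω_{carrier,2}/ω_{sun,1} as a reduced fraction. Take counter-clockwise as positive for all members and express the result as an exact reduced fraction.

-35/243

Stage 1: N_ring = 40 + 2·16 = 72
Stage 1: 40(ω_s−ω_c) = −72(ω_r−ω_c),  ω_c=0, ω_s=1
Stage 1: ω_r = 0 − (40/72)(1−0) = -5/9
  ⇒ ω_r¹/ω_s¹ = -5/9
Stage 2: N_ring = 14 + 2·13 = 40
Stage 2: 14(ω_s−ω_c) = −40(ω_r−ω_c),  ω_r=0, ω_s=1
Stage 2: 14(1−ω_c) = −40(0−ω_c)  ⇒  54ω_c = 14  ⇒  ω_c = 7/27
  ⇒ ω_c²/ω_s² = 7/27
Coupling ω_s² = ω_r¹ ⇒ overall = -5/9 × 7/27 = -35/243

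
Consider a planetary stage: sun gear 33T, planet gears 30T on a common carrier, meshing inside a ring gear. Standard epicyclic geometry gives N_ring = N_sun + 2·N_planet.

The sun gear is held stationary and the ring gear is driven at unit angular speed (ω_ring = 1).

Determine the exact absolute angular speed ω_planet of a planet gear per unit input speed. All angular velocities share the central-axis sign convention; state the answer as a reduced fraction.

N_ring = 33 + 2·30 = 93
33(ω_s−ω_c) = −93(ω_r−ω_c),  ω_s=0, ω_r=1
33(0−ω_c) = −93(1−ω_c)  ⇒  126ω_c = 93  ⇒  ω_c = 31/42
sun–planet: 33·(0−31/42) = −30·(ω_p−ω_c)  ⇒  ω_p−ω_c = −(33/30)·(-31/42) = 341/420
ω_p = 31/42 + 341/420 = 31/20

31/20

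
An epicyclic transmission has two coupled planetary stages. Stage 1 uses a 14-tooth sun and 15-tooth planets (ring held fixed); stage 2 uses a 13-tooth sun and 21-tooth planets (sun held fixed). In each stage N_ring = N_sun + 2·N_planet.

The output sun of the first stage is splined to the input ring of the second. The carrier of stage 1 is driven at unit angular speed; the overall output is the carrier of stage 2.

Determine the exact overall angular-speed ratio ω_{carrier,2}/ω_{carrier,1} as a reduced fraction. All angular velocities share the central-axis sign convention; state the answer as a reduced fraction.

1595/476

Stage 1: N_ring = 14 + 2·15 = 44
Stage 1: 14(ω_s−ω_c) = −44(ω_r−ω_c),  ω_r=0, ω_c=1
Stage 1: ω_s = 1 − (44/14)(0−1) = 29/7
  ⇒ ω_s¹/ω_c¹ = 29/7
Stage 2: N_ring = 13 + 2·21 = 55
Stage 2: 13(ω_s−ω_c) = −55(ω_r−ω_c),  ω_s=0, ω_r=1
Stage 2: 13(0−ω_c) = −55(1−ω_c)  ⇒  68ω_c = 55  ⇒  ω_c = 55/68
  ⇒ ω_c²/ω_r² = 55/68
Coupling ω_r² = ω_s¹ ⇒ overall = 29/7 × 55/68 = 1595/476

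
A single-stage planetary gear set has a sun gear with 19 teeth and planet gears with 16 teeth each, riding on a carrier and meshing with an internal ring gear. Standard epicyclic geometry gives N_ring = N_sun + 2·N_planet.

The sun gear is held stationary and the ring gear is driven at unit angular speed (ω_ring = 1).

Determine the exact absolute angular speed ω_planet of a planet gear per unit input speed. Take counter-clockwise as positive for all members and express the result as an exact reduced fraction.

51/32

N_ring = 19 + 2·16 = 51
19(ω_s−ω_c) = −51(ω_r−ω_c),  ω_s=0, ω_r=1
19(0−ω_c) = −51(1−ω_c)  ⇒  70ω_c = 51  ⇒  ω_c = 51/70
sun–planet: 19·(0−51/70) = −16·(ω_p−ω_c)  ⇒  ω_p−ω_c = −(19/16)·(-51/70) = 969/1120
ω_p = 51/70 + 969/1120 = 51/32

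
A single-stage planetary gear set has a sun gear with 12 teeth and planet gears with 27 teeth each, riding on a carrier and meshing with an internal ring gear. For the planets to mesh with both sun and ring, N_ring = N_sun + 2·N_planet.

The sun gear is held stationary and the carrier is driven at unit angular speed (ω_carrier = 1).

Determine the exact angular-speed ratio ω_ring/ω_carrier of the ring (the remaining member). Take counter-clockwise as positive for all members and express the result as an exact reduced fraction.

13/11

N_ring = 12 + 2·27 = 66
12(ω_s−ω_c) = −66(ω_r−ω_c),  ω_s=0, ω_c=1
ω_r = 1 − (12/66)(0−1) = 13/11
ω_r/ω_c = 13/11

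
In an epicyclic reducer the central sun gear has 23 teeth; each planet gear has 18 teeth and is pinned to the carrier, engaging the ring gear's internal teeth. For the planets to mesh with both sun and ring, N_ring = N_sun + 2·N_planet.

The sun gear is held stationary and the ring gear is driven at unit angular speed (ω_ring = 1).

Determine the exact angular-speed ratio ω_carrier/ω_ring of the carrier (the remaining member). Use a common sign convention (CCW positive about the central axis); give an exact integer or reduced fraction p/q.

N_ring = 23 + 2·18 = 59
23(ω_s−ω_c) = −59(ω_r−ω_c),  ω_s=0, ω_r=1
23(0−ω_c) = −59(1−ω_c)  ⇒  82ω_c = 59  ⇒  ω_c = 59/82
ω_c/ω_r = 59/82

59/82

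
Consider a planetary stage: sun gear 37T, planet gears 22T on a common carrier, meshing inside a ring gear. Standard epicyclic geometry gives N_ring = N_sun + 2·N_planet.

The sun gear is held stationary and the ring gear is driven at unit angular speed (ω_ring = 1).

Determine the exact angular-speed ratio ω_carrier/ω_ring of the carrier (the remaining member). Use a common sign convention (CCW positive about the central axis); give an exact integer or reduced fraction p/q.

81/118

N_ring = 37 + 2·22 = 81
37(ω_s−ω_c) = −81(ω_r−ω_c),  ω_s=0, ω_r=1
37(0−ω_c) = −81(1−ω_c)  ⇒  118ω_c = 81  ⇒  ω_c = 81/118
ω_c/ω_r = 81/118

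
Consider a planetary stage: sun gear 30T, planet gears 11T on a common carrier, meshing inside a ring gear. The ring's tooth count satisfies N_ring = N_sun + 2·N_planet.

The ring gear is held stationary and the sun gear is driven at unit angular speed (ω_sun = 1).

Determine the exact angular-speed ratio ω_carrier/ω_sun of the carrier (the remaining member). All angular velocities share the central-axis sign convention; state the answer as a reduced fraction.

15/41

N_ring = 30 + 2·11 = 52
30(ω_s−ω_c) = −52(ω_r−ω_c),  ω_r=0, ω_s=1
30(1−ω_c) = −52(0−ω_c)  ⇒  82ω_c = 30  ⇒  ω_c = 15/41
ω_c/ω_s = 15/41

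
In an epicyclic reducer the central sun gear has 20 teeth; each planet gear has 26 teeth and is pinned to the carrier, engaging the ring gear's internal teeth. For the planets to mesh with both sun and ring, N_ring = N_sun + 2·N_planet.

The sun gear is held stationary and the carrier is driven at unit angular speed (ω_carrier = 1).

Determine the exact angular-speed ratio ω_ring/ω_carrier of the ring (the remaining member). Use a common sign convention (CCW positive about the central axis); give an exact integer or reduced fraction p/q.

23/18

N_ring = 20 + 2·26 = 72
20(ω_s−ω_c) = −72(ω_r−ω_c),  ω_s=0, ω_c=1
ω_r = 1 − (20/72)(0−1) = 23/18
ω_r/ω_c = 23/18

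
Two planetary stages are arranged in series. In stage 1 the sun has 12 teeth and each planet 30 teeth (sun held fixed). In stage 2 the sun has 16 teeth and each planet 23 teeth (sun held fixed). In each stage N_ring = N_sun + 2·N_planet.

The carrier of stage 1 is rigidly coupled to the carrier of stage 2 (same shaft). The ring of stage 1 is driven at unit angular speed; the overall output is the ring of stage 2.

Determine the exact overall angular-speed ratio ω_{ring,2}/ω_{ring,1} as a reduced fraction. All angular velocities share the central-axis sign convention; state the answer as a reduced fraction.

234/217

Stage 1: N_ring = 12 + 2·30 = 72
Stage 1: 12(ω_s−ω_c) = −72(ω_r−ω_c),  ω_s=0, ω_r=1
Stage 1: 12(0−ω_c) = −72(1−ω_c)  ⇒  84ω_c = 72  ⇒  ω_c = 6/7
  ⇒ ω_c¹/ω_r¹ = 6/7
Stage 2: N_ring = 16 + 2·23 = 62
Stage 2: 16(ω_s−ω_c) = −62(ω_r−ω_c),  ω_s=0, ω_c=1
Stage 2: ω_r = 1 − (16/62)(0−1) = 39/31
  ⇒ ω_r²/ω_c² = 39/31
Coupling ω_c² = ω_c¹ ⇒ overall = 6/7 × 39/31 = 234/217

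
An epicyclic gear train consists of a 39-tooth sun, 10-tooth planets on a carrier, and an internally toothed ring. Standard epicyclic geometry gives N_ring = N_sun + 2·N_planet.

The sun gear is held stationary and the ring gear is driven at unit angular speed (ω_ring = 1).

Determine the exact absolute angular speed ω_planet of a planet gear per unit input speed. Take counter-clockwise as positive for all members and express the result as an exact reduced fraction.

N_ring = 39 + 2·10 = 59
39(ω_s−ω_c) = −59(ω_r−ω_c),  ω_s=0, ω_r=1
39(0−ω_c) = −59(1−ω_c)  ⇒  98ω_c = 59  ⇒  ω_c = 59/98
sun–planet: 39·(0−59/98) = −10·(ω_p−ω_c)  ⇒  ω_p−ω_c = −(39/10)·(-59/98) = 2301/980
ω_p = 59/98 + 2301/980 = 59/20

59/20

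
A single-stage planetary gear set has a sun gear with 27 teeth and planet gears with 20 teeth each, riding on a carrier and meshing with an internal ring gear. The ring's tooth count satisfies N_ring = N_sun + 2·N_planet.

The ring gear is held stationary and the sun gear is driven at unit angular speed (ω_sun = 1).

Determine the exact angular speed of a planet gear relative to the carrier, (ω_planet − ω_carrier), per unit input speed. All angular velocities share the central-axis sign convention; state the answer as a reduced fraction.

-1809/1880

N_ring = 27 + 2·20 = 67
27(ω_s−ω_c) = −67(ω_r−ω_c),  ω_r=0, ω_s=1
27(1−ω_c) = −67(0−ω_c)  ⇒  94ω_c = 27  ⇒  ω_c = 27/94
sun–planet: 27·(1−27/94) = −20·(ω_p−ω_c)  ⇒  ω_p−ω_c = −(27/20)·(67/94) = -1809/1880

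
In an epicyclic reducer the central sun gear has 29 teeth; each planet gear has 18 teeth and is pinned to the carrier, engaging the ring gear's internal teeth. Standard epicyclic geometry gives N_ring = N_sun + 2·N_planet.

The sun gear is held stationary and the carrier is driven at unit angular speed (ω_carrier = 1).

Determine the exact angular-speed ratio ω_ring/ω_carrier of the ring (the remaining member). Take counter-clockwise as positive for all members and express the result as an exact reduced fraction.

N_ring = 29 + 2·18 = 65
29(ω_s−ω_c) = −65(ω_r−ω_c),  ω_s=0, ω_c=1
ω_r = 1 − (29/65)(0−1) = 94/65
ω_r/ω_c = 94/65

94/65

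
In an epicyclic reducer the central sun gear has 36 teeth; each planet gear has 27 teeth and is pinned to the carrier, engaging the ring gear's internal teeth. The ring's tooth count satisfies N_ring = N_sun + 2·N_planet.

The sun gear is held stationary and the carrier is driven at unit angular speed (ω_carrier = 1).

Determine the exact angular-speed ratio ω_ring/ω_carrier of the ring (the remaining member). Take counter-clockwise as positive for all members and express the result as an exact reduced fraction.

7/5

N_ring = 36 + 2·27 = 90
36(ω_s−ω_c) = −90(ω_r−ω_c),  ω_s=0, ω_c=1
ω_r = 1 − (36/90)(0−1) = 7/5
ω_r/ω_c = 7/5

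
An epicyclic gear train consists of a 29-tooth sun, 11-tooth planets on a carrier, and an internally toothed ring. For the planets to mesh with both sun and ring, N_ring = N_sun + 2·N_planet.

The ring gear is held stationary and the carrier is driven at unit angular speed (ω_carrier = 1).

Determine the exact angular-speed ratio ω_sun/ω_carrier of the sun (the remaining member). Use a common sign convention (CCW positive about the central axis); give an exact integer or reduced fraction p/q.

N_ring = 29 + 2·11 = 51
29(ω_s−ω_c) = −51(ω_r−ω_c),  ω_r=0, ω_c=1
ω_s = 1 − (51/29)(0−1) = 80/29
ω_s/ω_c = 80/29

80/29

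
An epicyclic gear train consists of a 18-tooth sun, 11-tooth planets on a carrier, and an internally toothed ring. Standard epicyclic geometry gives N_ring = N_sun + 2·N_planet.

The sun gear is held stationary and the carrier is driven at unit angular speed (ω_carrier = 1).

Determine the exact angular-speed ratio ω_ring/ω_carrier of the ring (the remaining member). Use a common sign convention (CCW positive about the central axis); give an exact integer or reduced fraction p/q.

N_ring = 18 + 2·11 = 40
18(ω_s−ω_c) = −40(ω_r−ω_c),  ω_s=0, ω_c=1
ω_r = 1 − (18/40)(0−1) = 29/20
ω_r/ω_c = 29/20

29/20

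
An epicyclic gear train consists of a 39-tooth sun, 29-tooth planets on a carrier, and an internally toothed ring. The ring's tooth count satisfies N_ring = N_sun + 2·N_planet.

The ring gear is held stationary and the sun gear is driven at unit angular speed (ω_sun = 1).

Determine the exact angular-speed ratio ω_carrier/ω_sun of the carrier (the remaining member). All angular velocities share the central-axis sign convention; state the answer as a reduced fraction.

39/136

N_ring = 39 + 2·29 = 97
39(ω_s−ω_c) = −97(ω_r−ω_c),  ω_r=0, ω_s=1
39(1−ω_c) = −97(0−ω_c)  ⇒  136ω_c = 39  ⇒  ω_c = 39/136
ω_c/ω_s = 39/136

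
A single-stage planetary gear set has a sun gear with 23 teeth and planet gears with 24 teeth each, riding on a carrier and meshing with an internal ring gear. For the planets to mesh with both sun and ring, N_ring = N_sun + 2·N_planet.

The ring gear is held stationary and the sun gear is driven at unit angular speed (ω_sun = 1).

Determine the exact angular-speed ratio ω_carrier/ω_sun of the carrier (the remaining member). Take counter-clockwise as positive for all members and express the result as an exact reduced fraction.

23/94

N_ring = 23 + 2·24 = 71
23(ω_s−ω_c) = −71(ω_r−ω_c),  ω_r=0, ω_s=1
23(1−ω_c) = −71(0−ω_c)  ⇒  94ω_c = 23  ⇒  ω_c = 23/94
ω_c/ω_s = 23/94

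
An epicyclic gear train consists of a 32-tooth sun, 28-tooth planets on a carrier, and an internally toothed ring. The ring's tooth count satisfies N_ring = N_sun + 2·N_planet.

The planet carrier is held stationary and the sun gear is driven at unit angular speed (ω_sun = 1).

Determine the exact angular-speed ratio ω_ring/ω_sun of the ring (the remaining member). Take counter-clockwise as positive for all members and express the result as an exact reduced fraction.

N_ring = 32 + 2·28 = 88
32(ω_s−ω_c) = −88(ω_r−ω_c),  ω_c=0, ω_s=1
ω_r = 0 − (32/88)(1−0) = -4/11
ω_r/ω_s = -4/11

-4/11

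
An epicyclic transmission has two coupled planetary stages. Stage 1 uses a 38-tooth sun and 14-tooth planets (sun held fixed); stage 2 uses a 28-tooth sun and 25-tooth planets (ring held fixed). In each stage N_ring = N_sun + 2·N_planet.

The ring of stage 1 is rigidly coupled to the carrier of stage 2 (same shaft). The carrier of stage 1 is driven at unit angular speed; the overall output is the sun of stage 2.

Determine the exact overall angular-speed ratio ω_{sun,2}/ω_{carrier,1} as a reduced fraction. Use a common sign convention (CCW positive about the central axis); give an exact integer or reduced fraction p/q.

Stage 1: N_ring = 38 + 2·14 = 66
Stage 1: 38(ω_s−ω_c) = −66(ω_r−ω_c),  ω_s=0, ω_c=1
Stage 1: ω_r = 1 − (38/66)(0−1) = 52/33
  ⇒ ω_r¹/ω_c¹ = 52/33
Stage 2: N_ring = 28 + 2·25 = 78
Stage 2: 28(ω_s−ω_c) = −78(ω_r−ω_c),  ω_r=0, ω_c=1
Stage 2: ω_s = 1 − (78/28)(0−1) = 53/14
  ⇒ ω_s²/ω_c² = 53/14
Coupling ω_c² = ω_r¹ ⇒ overall = 52/33 × 53/14 = 1378/231

1378/231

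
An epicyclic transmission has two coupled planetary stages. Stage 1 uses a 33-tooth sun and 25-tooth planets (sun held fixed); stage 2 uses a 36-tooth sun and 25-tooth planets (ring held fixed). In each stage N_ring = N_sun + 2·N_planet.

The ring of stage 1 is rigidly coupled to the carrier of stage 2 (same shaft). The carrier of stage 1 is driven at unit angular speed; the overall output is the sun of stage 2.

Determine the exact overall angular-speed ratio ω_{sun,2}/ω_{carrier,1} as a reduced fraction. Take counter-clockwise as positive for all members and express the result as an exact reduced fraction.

Stage 1: N_ring = 33 + 2·25 = 83
Stage 1: 33(ω_s−ω_c) = −83(ω_r−ω_c),  ω_s=0, ω_c=1
Stage 1: ω_r = 1 − (33/83)(0−1) = 116/83
  ⇒ ω_r¹/ω_c¹ = 116/83
Stage 2: N_ring = 36 + 2·25 = 86
Stage 2: 36(ω_s−ω_c) = −86(ω_r−ω_c),  ω_r=0, ω_c=1
Stage 2: ω_s = 1 − (86/36)(0−1) = 61/18
  ⇒ ω_s²/ω_c² = 61/18
Coupling ω_c² = ω_r¹ ⇒ overall = 116/83 × 61/18 = 3538/747

3538/747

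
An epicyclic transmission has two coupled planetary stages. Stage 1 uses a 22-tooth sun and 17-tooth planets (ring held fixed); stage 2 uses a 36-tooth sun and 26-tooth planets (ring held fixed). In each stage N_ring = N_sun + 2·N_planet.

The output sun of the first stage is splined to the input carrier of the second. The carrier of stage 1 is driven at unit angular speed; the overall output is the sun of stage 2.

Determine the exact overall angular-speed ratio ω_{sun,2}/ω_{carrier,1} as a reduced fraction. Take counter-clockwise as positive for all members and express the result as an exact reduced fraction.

403/33

Stage 1: N_ring = 22 + 2·17 = 56
Stage 1: 22(ω_s−ω_c) = −56(ω_r−ω_c),  ω_r=0, ω_c=1
Stage 1: ω_s = 1 − (56/22)(0−1) = 39/11
  ⇒ ω_s¹/ω_c¹ = 39/11
Stage 2: N_ring = 36 + 2·26 = 88
Stage 2: 36(ω_s−ω_c) = −88(ω_r−ω_c),  ω_r=0, ω_c=1
Stage 2: ω_s = 1 − (88/36)(0−1) = 31/9
  ⇒ ω_s²/ω_c² = 31/9
Coupling ω_c² = ω_s¹ ⇒ overall = 39/11 × 31/9 = 403/33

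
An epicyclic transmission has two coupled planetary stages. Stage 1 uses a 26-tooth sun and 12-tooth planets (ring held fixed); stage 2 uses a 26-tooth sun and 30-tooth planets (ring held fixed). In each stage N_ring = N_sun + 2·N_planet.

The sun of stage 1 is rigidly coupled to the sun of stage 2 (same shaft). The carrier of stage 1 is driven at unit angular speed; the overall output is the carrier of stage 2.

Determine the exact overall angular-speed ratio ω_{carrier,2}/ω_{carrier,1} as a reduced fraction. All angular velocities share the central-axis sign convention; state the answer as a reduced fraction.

19/28

Stage 1: N_ring = 26 + 2·12 = 50
Stage 1: 26(ω_s−ω_c) = −50(ω_r−ω_c),  ω_r=0, ω_c=1
Stage 1: ω_s = 1 − (50/26)(0−1) = 38/13
  ⇒ ω_s¹/ω_c¹ = 38/13
Stage 2: N_ring = 26 + 2·30 = 86
Stage 2: 26(ω_s−ω_c) = −86(ω_r−ω_c),  ω_r=0, ω_s=1
Stage 2: 26(1−ω_c) = −86(0−ω_c)  ⇒  112ω_c = 26  ⇒  ω_c = 13/56
  ⇒ ω_c²/ω_s² = 13/56
Coupling ω_s² = ω_s¹ ⇒ overall = 38/13 × 13/56 = 19/28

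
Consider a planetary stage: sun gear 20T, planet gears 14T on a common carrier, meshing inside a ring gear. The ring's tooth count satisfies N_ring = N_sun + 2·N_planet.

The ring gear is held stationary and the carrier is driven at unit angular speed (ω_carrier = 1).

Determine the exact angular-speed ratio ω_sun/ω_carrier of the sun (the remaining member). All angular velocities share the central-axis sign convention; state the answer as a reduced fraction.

N_ring = 20 + 2·14 = 48
20(ω_s−ω_c) = −48(ω_r−ω_c),  ω_r=0, ω_c=1
ω_s = 1 − (48/20)(0−1) = 17/5
ω_s/ω_c = 17/5

17/5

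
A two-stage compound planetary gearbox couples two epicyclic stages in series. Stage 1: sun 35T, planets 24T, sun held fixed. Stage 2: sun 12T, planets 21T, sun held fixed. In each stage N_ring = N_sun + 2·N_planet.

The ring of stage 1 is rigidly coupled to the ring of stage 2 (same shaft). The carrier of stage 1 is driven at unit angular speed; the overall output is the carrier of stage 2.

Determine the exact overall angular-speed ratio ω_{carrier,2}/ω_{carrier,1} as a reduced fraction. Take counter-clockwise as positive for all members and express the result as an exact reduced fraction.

1062/913

Stage 1: N_ring = 35 + 2·24 = 83
Stage 1: 35(ω_s−ω_c) = −83(ω_r−ω_c),  ω_s=0, ω_c=1
Stage 1: ω_r = 1 − (35/83)(0−1) = 118/83
  ⇒ ω_r¹/ω_c¹ = 118/83
Stage 2: N_ring = 12 + 2·21 = 54
Stage 2: 12(ω_s−ω_c) = −54(ω_r−ω_c),  ω_s=0, ω_r=1
Stage 2: 12(0−ω_c) = −54(1−ω_c)  ⇒  66ω_c = 54  ⇒  ω_c = 9/11
  ⇒ ω_c²/ω_r² = 9/11
Coupling ω_r² = ω_r¹ ⇒ overall = 118/83 × 9/11 = 1062/913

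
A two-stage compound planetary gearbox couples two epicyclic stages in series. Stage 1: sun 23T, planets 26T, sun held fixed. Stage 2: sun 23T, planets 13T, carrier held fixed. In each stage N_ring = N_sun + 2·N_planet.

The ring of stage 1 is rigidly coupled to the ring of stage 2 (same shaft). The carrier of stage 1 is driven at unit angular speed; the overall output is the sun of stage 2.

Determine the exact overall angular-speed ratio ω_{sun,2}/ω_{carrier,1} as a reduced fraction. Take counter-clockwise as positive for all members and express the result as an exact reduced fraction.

-4802/1725

Stage 1: N_ring = 23 + 2·26 = 75
Stage 1: 23(ω_s−ω_c) = −75(ω_r−ω_c),  ω_s=0, ω_c=1
Stage 1: ω_r = 1 − (23/75)(0−1) = 98/75
  ⇒ ω_r¹/ω_c¹ = 98/75
Stage 2: N_ring = 23 + 2·13 = 49
Stage 2: 23(ω_s−ω_c) = −49(ω_r−ω_c),  ω_c=0, ω_r=1
Stage 2: ω_s = 0 − (49/23)(1−0) = -49/23
  ⇒ ω_s²/ω_r² = -49/23
Coupling ω_r² = ω_r¹ ⇒ overall = 98/75 × -49/23 = -4802/1725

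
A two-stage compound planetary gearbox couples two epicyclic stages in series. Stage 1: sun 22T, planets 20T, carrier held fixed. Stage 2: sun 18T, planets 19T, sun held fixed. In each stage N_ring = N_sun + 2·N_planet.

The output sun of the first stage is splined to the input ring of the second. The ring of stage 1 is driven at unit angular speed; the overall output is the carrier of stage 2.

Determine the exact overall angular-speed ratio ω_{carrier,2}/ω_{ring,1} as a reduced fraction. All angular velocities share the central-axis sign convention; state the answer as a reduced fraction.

-868/407

Stage 1: N_ring = 22 + 2·20 = 62
Stage 1: 22(ω_s−ω_c) = −62(ω_r−ω_c),  ω_c=0, ω_r=1
Stage 1: ω_s = 0 − (62/22)(1−0) = -31/11
  ⇒ ω_s¹/ω_r¹ = -31/11
Stage 2: N_ring = 18 + 2·19 = 56
Stage 2: 18(ω_s−ω_c) = −56(ω_r−ω_c),  ω_s=0, ω_r=1
Stage 2: 18(0−ω_c) = −56(1−ω_c)  ⇒  74ω_c = 56  ⇒  ω_c = 28/37
  ⇒ ω_c²/ω_r² = 28/37
Coupling ω_r² = ω_s¹ ⇒ overall = -31/11 × 28/37 = -868/407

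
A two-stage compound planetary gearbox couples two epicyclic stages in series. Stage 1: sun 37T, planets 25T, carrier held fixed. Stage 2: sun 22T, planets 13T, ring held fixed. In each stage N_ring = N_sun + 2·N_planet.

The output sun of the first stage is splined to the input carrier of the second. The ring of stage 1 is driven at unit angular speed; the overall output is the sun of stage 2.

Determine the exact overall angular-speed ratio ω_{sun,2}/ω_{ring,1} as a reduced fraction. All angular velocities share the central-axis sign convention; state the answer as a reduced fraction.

Stage 1: N_ring = 37 + 2·25 = 87
Stage 1: 37(ω_s−ω_c) = −87(ω_r−ω_c),  ω_c=0, ω_r=1
Stage 1: ω_s = 0 − (87/37)(1−0) = -87/37
  ⇒ ω_s¹/ω_r¹ = -87/37
Stage 2: N_ring = 22 + 2·13 = 48
Stage 2: 22(ω_s−ω_c) = −48(ω_r−ω_c),  ω_r=0, ω_c=1
Stage 2: ω_s = 1 − (48/22)(0−1) = 35/11
  ⇒ ω_s²/ω_c² = 35/11
Coupling ω_c² = ω_s¹ ⇒ overall = -87/37 × 35/11 = -3045/407

-3045/407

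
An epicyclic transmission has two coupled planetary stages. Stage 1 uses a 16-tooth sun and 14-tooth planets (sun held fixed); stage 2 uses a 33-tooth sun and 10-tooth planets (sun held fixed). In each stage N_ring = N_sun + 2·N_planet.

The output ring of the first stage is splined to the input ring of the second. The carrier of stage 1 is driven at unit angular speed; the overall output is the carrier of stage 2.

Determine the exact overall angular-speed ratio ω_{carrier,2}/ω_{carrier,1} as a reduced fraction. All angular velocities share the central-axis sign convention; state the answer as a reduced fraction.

795/946

Stage 1: N_ring = 16 + 2·14 = 44
Stage 1: 16(ω_s−ω_c) = −44(ω_r−ω_c),  ω_s=0, ω_c=1
Stage 1: ω_r = 1 − (16/44)(0−1) = 15/11
  ⇒ ω_r¹/ω_c¹ = 15/11
Stage 2: N_ring = 33 + 2·10 = 53
Stage 2: 33(ω_s−ω_c) = −53(ω_r−ω_c),  ω_s=0, ω_r=1
Stage 2: 33(0−ω_c) = −53(1−ω_c)  ⇒  86ω_c = 53  ⇒  ω_c = 53/86
  ⇒ ω_c²/ω_r² = 53/86
Coupling ω_r² = ω_r¹ ⇒ overall = 15/11 × 53/86 = 795/946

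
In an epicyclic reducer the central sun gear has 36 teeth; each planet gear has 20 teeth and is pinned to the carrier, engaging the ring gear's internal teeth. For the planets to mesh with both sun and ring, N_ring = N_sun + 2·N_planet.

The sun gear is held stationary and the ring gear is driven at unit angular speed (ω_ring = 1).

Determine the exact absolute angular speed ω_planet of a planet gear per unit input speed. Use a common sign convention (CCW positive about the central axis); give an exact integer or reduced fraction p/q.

19/10

N_ring = 36 + 2·20 = 76
36(ω_s−ω_c) = −76(ω_r−ω_c),  ω_s=0, ω_r=1
36(0−ω_c) = −76(1−ω_c)  ⇒  112ω_c = 76  ⇒  ω_c = 19/28
sun–planet: 36·(0−19/28) = −20·(ω_p−ω_c)  ⇒  ω_p−ω_c = −(36/20)·(-19/28) = 171/140
ω_p = 19/28 + 171/140 = 19/10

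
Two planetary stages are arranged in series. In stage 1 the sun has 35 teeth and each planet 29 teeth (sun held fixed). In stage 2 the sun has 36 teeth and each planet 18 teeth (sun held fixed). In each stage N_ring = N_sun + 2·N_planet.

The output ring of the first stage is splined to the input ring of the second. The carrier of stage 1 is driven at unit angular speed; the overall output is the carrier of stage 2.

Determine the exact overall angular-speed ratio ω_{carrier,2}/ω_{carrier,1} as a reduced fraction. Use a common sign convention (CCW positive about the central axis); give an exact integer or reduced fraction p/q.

Stage 1: N_ring = 35 + 2·29 = 93
Stage 1: 35(ω_s−ω_c) = −93(ω_r−ω_c),  ω_s=0, ω_c=1
Stage 1: ω_r = 1 − (35/93)(0−1) = 128/93
  ⇒ ω_r¹/ω_c¹ = 128/93
Stage 2: N_ring = 36 + 2·18 = 72
Stage 2: 36(ω_s−ω_c) = −72(ω_r−ω_c),  ω_s=0, ω_r=1
Stage 2: 36(0−ω_c) = −72(1−ω_c)  ⇒  108ω_c = 72  ⇒  ω_c = 2/3
  ⇒ ω_c²/ω_r² = 2/3
Coupling ω_r² = ω_r¹ ⇒ overall = 128/93 × 2/3 = 256/279

256/279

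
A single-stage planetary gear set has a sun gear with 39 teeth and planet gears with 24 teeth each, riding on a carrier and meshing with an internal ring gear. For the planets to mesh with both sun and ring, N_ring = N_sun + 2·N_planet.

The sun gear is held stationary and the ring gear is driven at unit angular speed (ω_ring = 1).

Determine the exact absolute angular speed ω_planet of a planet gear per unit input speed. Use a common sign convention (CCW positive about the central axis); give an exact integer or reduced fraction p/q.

N_ring = 39 + 2·24 = 87
39(ω_s−ω_c) = −87(ω_r−ω_c),  ω_s=0, ω_r=1
39(0−ω_c) = −87(1−ω_c)  ⇒  126ω_c = 87  ⇒  ω_c = 29/42
sun–planet: 39·(0−29/42) = −24·(ω_p−ω_c)  ⇒  ω_p−ω_c = −(39/24)·(-29/42) = 377/336
ω_p = 29/42 + 377/336 = 29/16

29/16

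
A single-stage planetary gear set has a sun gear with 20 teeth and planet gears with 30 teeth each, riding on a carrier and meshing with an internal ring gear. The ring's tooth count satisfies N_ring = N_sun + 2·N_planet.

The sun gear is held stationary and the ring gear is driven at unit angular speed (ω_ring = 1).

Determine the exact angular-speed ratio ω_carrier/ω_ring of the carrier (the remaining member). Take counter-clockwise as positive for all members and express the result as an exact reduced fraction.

N_ring = 20 + 2·30 = 80
20(ω_s−ω_c) = −80(ω_r−ω_c),  ω_s=0, ω_r=1
20(0−ω_c) = −80(1−ω_c)  ⇒  100ω_c = 80  ⇒  ω_c = 4/5
ω_c/ω_r = 4/5

4/5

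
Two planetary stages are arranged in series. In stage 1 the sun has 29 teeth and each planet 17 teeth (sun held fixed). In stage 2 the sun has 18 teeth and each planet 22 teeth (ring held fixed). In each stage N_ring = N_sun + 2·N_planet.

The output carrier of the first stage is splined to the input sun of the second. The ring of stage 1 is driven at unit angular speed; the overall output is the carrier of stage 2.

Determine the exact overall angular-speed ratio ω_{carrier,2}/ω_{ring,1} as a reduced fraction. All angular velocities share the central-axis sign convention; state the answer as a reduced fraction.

Stage 1: N_ring = 29 + 2·17 = 63
Stage 1: 29(ω_s−ω_c) = −63(ω_r−ω_c),  ω_s=0, ω_r=1
Stage 1: 29(0−ω_c) = −63(1−ω_c)  ⇒  92ω_c = 63  ⇒  ω_c = 63/92
  ⇒ ω_c¹/ω_r¹ = 63/92
Stage 2: N_ring = 18 + 2·22 = 62
Stage 2: 18(ω_s−ω_c) = −62(ω_r−ω_c),  ω_r=0, ω_s=1
Stage 2: 18(1−ω_c) = −62(0−ω_c)  ⇒  80ω_c = 18  ⇒  ω_c = 9/40
  ⇒ ω_c²/ω_s² = 9/40
Coupling ω_s² = ω_c¹ ⇒ overall = 63/92 × 9/40 = 567/3680

567/3680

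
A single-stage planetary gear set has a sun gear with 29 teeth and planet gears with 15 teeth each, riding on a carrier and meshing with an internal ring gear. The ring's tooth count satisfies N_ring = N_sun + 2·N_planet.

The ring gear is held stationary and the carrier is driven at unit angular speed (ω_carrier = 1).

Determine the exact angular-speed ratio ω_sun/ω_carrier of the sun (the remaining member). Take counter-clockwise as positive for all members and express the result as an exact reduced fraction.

N_ring = 29 + 2·15 = 59
29(ω_s−ω_c) = −59(ω_r−ω_c),  ω_r=0, ω_c=1
ω_s = 1 − (59/29)(0−1) = 88/29
ω_s/ω_c = 88/29

88/29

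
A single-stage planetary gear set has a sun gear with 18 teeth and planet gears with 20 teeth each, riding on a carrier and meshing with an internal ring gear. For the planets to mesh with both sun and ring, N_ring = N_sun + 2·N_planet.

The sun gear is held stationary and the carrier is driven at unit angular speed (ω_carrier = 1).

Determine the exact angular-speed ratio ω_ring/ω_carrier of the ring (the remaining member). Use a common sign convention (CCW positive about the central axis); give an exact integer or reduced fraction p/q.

N_ring = 18 + 2·20 = 58
18(ω_s−ω_c) = −58(ω_r−ω_c),  ω_s=0, ω_c=1
ω_r = 1 − (18/58)(0−1) = 38/29
ω_r/ω_c = 38/29

38/29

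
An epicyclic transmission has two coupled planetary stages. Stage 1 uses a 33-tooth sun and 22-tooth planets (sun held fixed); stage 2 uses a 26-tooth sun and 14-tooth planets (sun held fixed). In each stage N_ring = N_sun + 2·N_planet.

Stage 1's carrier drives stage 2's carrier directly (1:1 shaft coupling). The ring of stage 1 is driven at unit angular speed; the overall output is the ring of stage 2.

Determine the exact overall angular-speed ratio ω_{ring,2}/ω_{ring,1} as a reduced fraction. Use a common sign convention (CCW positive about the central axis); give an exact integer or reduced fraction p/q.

28/27

Stage 1: N_ring = 33 + 2·22 = 77
Stage 1: 33(ω_s−ω_c) = −77(ω_r−ω_c),  ω_s=0, ω_r=1
Stage 1: 33(0−ω_c) = −77(1−ω_c)  ⇒  110ω_c = 77  ⇒  ω_c = 7/10
  ⇒ ω_c¹/ω_r¹ = 7/10
Stage 2: N_ring = 26 + 2·14 = 54
Stage 2: 26(ω_s−ω_c) = −54(ω_r−ω_c),  ω_s=0, ω_c=1
Stage 2: ω_r = 1 − (26/54)(0−1) = 40/27
  ⇒ ω_r²/ω_c² = 40/27
Coupling ω_c² = ω_c¹ ⇒ overall = 7/10 × 40/27 = 28/27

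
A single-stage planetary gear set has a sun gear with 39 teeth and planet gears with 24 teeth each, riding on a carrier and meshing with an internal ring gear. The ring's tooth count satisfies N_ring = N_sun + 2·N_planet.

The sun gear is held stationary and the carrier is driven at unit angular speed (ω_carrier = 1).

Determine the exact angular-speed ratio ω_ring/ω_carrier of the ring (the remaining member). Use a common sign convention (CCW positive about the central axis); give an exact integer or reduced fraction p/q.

N_ring = 39 + 2·24 = 87
39(ω_s−ω_c) = −87(ω_r−ω_c),  ω_s=0, ω_c=1
ω_r = 1 − (39/87)(0−1) = 42/29
ω_r/ω_c = 42/29

42/29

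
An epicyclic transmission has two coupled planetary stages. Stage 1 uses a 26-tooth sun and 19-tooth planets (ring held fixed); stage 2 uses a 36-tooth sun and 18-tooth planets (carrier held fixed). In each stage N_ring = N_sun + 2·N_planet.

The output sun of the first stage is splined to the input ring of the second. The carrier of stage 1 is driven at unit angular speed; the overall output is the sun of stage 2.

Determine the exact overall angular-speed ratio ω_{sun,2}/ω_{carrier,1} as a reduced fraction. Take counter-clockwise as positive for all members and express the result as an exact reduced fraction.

-90/13

Stage 1: N_ring = 26 + 2·19 = 64
Stage 1: 26(ω_s−ω_c) = −64(ω_r−ω_c),  ω_r=0, ω_c=1
Stage 1: ω_s = 1 − (64/26)(0−1) = 45/13
  ⇒ ω_s¹/ω_c¹ = 45/13
Stage 2: N_ring = 36 + 2·18 = 72
Stage 2: 36(ω_s−ω_c) = −72(ω_r−ω_c),  ω_c=0, ω_r=1
Stage 2: ω_s = 0 − (72/36)(1−0) = -2
  ⇒ ω_s²/ω_r² = -2
Coupling ω_r² = ω_s¹ ⇒ overall = 45/13 × -2 = -90/13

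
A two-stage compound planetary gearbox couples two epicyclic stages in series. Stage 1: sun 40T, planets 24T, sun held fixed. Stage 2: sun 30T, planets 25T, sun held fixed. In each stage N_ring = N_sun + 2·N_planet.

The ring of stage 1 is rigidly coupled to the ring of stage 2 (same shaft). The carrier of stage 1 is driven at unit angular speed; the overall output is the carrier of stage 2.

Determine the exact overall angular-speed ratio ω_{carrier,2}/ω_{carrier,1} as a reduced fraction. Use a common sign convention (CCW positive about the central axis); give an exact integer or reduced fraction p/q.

Stage 1: N_ring = 40 + 2·24 = 88
Stage 1: 40(ω_s−ω_c) = −88(ω_r−ω_c),  ω_s=0, ω_c=1
Stage 1: ω_r = 1 − (40/88)(0−1) = 16/11
  ⇒ ω_r¹/ω_c¹ = 16/11
Stage 2: N_ring = 30 + 2·25 = 80
Stage 2: 30(ω_s−ω_c) = −80(ω_r−ω_c),  ω_s=0, ω_r=1
Stage 2: 30(0−ω_c) = −80(1−ω_c)  ⇒  110ω_c = 80  ⇒  ω_c = 8/11
  ⇒ ω_c²/ω_r² = 8/11
Coupling ω_r² = ω_r¹ ⇒ overall = 16/11 × 8/11 = 128/121

128/121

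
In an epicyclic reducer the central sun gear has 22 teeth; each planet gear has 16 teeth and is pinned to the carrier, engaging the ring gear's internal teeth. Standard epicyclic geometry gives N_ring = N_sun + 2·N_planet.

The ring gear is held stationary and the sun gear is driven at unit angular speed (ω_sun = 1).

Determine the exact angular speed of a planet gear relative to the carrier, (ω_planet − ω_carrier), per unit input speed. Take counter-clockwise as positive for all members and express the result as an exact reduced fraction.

N_ring = 22 + 2·16 = 54
22(ω_s−ω_c) = −54(ω_r−ω_c),  ω_r=0, ω_s=1
22(1−ω_c) = −54(0−ω_c)  ⇒  76ω_c = 22  ⇒  ω_c = 11/38
sun–planet: 22·(1−11/38) = −16·(ω_p−ω_c)  ⇒  ω_p−ω_c = −(22/16)·(27/38) = -297/304

-297/304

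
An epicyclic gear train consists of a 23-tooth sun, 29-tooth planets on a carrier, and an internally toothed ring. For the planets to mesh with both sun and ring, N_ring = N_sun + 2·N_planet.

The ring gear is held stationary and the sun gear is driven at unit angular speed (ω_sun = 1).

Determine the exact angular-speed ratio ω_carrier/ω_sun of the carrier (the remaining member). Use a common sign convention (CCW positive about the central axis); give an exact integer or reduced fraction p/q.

N_ring = 23 + 2·29 = 81
23(ω_s−ω_c) = −81(ω_r−ω_c),  ω_r=0, ω_s=1
23(1−ω_c) = −81(0−ω_c)  ⇒  104ω_c = 23  ⇒  ω_c = 23/104
ω_c/ω_s = 23/104

23/104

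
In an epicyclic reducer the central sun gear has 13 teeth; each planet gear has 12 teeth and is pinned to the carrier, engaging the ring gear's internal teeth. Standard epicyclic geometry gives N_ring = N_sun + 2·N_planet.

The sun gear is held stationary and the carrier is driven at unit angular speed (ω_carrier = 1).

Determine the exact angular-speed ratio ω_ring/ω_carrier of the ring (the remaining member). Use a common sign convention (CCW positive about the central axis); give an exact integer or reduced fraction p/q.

N_ring = 13 + 2·12 = 37
13(ω_s−ω_c) = −37(ω_r−ω_c),  ω_s=0, ω_c=1
ω_r = 1 − (13/37)(0−1) = 50/37
ω_r/ω_c = 50/37

50/37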